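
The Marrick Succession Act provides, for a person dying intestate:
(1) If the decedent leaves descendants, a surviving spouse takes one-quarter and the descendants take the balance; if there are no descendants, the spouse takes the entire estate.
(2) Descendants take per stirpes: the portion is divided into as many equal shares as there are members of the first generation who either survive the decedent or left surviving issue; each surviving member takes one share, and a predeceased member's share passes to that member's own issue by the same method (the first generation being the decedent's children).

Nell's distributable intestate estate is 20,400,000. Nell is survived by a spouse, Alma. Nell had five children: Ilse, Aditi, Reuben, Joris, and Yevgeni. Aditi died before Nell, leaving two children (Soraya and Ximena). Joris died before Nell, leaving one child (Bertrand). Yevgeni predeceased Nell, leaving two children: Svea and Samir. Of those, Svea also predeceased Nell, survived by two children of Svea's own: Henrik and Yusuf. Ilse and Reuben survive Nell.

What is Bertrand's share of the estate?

Bertrand receives 3,060,000.

Alma takes one-quarter of 20,400,000 = 5,100,000. The remaining 15,300,000 passes to the descendants.
The descendants' portion (15,300,000) is divided into 5 shares of 3,060,000: Ilse and Reuben each take 3,060,000; Aditi's 3,060,000 share passes to Aditi's issue; Joris's 3,060,000 share passes to Joris's issue; Yevgeni's 3,060,000 share passes to Yevgeni's issue.
Aditi's share (3,060,000) is divided into 2 shares of 1,530,000: Soraya and Ximena each take 1,530,000.
Joris's share (3,060,000) passes entirely to Bertrand.
Yevgeni's share (3,060,000) is divided into 2 shares of 1,530,000: Samir takes 1,530,000; Svea's 1,530,000 share passes to Svea's issue.
Svea's share (1,530,000) is divided into 2 shares of 765,000: Henrik and Yusuf each take 765,000.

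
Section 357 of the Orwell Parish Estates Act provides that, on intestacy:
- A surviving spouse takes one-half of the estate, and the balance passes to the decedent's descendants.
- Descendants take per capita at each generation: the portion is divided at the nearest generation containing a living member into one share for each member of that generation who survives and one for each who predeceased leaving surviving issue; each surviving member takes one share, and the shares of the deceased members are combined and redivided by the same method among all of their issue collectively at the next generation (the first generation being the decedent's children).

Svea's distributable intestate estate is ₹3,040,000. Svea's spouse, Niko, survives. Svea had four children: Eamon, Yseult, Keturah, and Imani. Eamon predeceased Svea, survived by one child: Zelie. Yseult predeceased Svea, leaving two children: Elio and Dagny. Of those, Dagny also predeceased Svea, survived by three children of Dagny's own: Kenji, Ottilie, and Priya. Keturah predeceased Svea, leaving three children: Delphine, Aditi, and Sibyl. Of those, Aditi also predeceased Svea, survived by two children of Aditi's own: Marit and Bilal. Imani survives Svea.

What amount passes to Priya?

Priya receives ₹76,000.

Niko takes one-half of ₹3,040,000 = ₹1,520,000. The remaining ₹1,520,000 passes to the descendants.
The descendants' portion (₹1,520,000) is divided at the children's generation into 4 shares of ₹380,000. Imani takes ₹380,000. The 3 shares of the deceased (Eamon, Yseult, and Keturah) are combined into a pool of ₹1,140,000.
That pool (₹1,140,000) is divided at the grandchildren's generation into 6 shares of ₹190,000. Zelie, Elio, Delphine, and Sibyl each take ₹190,000. The 2 shares of the deceased (Dagny and Aditi) are combined into a pool of ₹380,000.
That pool (₹380,000) is divided at the great-grandchildren's generation equally among Kenji, Ottilie, Priya, Marit, and Bilal: ₹76,000 each.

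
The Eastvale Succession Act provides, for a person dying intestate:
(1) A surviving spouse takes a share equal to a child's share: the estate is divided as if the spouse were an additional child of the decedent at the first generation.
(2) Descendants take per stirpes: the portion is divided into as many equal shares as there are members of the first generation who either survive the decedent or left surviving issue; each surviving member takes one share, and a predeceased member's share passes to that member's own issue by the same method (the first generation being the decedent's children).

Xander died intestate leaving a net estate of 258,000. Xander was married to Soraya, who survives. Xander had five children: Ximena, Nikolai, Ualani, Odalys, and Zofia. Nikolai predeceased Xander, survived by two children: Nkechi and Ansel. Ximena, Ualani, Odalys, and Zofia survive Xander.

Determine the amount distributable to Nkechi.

The spouse counts as an additional share at the children's level, so there are 6 primary shares of 43,000. Soraya takes one such share (43,000).
The children's combined portion (215,000) is divided into 5 shares of 43,000: Ximena, Ualani, Odalys, and Zofia each take 43,000; Nikolai's 43,000 share passes to Nikolai's issue.
Nikolai's share (43,000) is divided into 2 shares of 21,500: Nkechi and Ansel each take 21,500.

Nkechi receives 21,500.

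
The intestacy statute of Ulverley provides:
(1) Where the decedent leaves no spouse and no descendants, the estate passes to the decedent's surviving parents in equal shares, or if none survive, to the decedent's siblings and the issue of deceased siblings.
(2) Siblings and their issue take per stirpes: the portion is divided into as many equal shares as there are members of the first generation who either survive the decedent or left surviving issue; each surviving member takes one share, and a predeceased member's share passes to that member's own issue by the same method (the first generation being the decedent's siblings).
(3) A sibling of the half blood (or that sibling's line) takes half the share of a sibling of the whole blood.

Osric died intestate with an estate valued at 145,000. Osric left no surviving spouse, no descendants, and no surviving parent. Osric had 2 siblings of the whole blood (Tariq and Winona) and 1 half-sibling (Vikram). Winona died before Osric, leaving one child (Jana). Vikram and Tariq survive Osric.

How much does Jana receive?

Jana receives 58,000.

The entire 145,000 passes to the siblings and their issue.
Counting each half-blood sibling's line as half a unit, there are 5/2 units in 145,000, so one unit is 58,000. Whole-blood lines (Tariq and Winona) take 58,000 each; half-blood lines (Vikram) take 29,000 each.
Winona's share (58,000) passes entirely to Jana.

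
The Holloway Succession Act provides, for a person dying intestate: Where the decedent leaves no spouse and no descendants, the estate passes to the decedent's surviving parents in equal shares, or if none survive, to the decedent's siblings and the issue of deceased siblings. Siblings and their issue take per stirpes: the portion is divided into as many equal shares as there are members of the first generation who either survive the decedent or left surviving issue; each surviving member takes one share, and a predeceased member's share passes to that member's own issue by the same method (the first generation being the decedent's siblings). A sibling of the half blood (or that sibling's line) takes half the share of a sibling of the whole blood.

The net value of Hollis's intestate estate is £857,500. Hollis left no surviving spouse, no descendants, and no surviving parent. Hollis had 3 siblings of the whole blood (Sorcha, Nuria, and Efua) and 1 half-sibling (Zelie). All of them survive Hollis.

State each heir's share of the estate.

Sorcha: £245,000; Nuria: £245,000; Efua: £245,000; Zelie: £122,500

The entire £857,500 passes to the siblings and their issue.
Counting each half-blood sibling's line as half a unit, there are 7/2 units in £857,500, so one unit is £245,000. Whole-blood lines (Sorcha, Nuria, and Efua) take £245,000 each; half-blood lines (Zelie) take £122,500 each.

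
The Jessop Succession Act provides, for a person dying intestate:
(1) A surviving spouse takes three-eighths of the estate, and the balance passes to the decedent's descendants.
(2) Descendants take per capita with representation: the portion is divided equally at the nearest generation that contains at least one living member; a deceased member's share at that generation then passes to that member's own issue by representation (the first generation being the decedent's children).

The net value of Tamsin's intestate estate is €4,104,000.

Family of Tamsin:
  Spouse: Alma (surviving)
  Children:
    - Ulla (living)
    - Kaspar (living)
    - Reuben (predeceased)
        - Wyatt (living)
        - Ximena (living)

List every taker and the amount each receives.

Alma takes three-eighths of €4,104,000 = €1,539,000. The remaining €2,565,000 passes to the descendants.
The descendants' portion (€2,565,000) is divided into 3 shares of €855,000: Ulla and Kaspar each take €855,000; Reuben's €855,000 share passes to Reuben's issue.
Reuben's share (€855,000) is divided into 2 shares of €427,500: Wyatt and Ximena each take €427,500.

Alma: €1,539,000; Ulla: €855,000; Kaspar: €855,000; Wyatt: €427,500; Ximena: €427,500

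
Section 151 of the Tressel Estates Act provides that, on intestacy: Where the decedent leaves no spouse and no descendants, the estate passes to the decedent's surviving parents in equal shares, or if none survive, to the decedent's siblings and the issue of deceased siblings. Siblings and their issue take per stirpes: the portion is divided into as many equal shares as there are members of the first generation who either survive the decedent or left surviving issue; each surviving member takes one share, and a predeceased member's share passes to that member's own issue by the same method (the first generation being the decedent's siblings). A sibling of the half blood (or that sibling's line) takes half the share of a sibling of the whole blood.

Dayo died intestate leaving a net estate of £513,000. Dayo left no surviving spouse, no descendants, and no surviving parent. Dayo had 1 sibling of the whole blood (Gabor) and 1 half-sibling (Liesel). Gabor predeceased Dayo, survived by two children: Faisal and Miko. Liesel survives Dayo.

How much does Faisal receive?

The entire £513,000 passes to the siblings and their issue.
Counting each half-blood sibling's line as half a unit, there are 3/2 units in £513,000, so one unit is £342,000. Whole-blood lines (Gabor) take £342,000 each; half-blood lines (Liesel) take £171,000 each.
Gabor's share (£342,000) is divided into 2 shares of £171,000: Faisal and Miko each take £171,000.

Faisal receives £171,000.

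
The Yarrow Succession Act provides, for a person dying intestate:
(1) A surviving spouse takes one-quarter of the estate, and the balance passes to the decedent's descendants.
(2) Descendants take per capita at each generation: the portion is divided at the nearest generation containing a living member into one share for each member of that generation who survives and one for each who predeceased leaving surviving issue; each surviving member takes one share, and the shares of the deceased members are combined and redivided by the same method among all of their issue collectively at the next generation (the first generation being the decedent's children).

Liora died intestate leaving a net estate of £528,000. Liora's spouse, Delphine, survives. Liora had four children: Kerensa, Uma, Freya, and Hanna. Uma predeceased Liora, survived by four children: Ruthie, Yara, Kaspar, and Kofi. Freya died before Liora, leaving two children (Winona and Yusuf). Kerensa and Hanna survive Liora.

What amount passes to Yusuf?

Yusuf receives £33,000.

Delphine takes one-quarter of £528,000 = £132,000. The remaining £396,000 passes to the descendants.
The descendants' portion (£396,000) is divided at the children's generation into 4 shares of £99,000. Kerensa and Hanna each take £99,000. The 2 shares of the deceased (Uma and Freya) are combined into a pool of £198,000.
That pool (£198,000) is divided at the grandchildren's generation equally among Ruthie, Yara, Kaspar, Kofi, Winona, and Yusuf: £33,000 each.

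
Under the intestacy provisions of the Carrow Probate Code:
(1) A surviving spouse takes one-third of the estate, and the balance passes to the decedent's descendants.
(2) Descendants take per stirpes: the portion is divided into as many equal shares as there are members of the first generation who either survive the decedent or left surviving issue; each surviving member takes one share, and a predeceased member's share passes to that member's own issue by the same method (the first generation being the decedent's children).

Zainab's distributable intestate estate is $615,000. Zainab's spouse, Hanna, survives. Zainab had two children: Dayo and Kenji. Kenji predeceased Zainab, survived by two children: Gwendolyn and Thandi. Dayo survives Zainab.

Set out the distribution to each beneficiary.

Hanna takes one-third of $615,000 = $205,000. The remaining $410,000 passes to the descendants.
The descendants' portion ($410,000) is divided into 2 shares of $205,000: Dayo takes $205,000; Kenji's $205,000 share passes to Kenji's issue.
Kenji's share ($205,000) is divided into 2 shares of $102,500: Gwendolyn and Thandi each take $102,500.

Hanna: $205,000; Dayo: $205,000; Gwendolyn: $102,500; Thandi: $102,500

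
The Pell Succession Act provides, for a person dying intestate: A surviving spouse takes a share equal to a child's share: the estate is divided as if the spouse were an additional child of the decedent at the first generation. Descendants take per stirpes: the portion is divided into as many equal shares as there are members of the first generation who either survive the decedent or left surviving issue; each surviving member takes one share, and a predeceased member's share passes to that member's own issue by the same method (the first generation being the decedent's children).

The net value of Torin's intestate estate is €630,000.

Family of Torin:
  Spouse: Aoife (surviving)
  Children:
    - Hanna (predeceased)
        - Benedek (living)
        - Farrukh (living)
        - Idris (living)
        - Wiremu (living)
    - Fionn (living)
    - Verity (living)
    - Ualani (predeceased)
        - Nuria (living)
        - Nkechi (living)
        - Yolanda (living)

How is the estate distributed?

The spouse counts as an additional share at the children's level, so there are 5 primary shares of €126,000. Aoife takes one such share (€126,000).
The children's combined portion (€504,000) is divided into 4 shares of €126,000: Fionn and Verity each take €126,000; Hanna's €126,000 share passes to Hanna's issue; Ualani's €126,000 share passes to Ualani's issue.
Hanna's share (€126,000) is divided into 4 shares of €31,500: Benedek, Farrukh, Idris, and Wiremu each take €31,500.
Ualani's share (€126,000) is divided into 3 shares of €42,000: Nuria, Nkechi, and Yolanda each take €42,000.

Aoife: €126,000; Benedek: €31,500; Farrukh: €31,500; Idris: €31,500; Wiremu: €31,500; Fionn: €126,000; Verity: €126,000; Nuria: €42,000; Nkechi: €42,000; Yolanda: €42,000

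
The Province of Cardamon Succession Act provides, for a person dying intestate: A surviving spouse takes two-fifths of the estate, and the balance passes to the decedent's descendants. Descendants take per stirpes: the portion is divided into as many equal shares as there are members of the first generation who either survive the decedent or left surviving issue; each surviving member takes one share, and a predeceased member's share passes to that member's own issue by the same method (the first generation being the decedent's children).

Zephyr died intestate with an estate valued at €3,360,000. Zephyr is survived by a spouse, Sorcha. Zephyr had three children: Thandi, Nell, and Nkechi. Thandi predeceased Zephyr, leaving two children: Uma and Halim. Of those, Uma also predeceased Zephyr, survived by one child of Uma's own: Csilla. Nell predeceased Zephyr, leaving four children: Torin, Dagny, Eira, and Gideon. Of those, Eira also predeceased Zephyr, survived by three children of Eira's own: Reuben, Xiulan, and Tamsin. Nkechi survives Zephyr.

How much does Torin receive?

Sorcha takes two-fifths of €3,360,000 = €1,344,000. The remaining €2,016,000 passes to the descendants.
The descendants' portion (€2,016,000) is divided into 3 shares of €672,000: Nkechi takes €672,000; Thandi's €672,000 share passes to Thandi's issue; Nell's €672,000 share passes to Nell's issue.
Thandi's share (€672,000) is divided into 2 shares of €336,000: Halim takes €336,000; Uma's €336,000 share passes to Uma's issue.
Uma's share (€336,000) passes entirely to Csilla.
Nell's share (€672,000) is divided into 4 shares of €168,000: Torin, Dagny, and Gideon each take €168,000; Eira's €168,000 share passes to Eira's issue.
Eira's share (€168,000) is divided into 3 shares of €56,000: Reuben, Xiulan, and Tamsin each take €56,000.

Torin receives €168,000.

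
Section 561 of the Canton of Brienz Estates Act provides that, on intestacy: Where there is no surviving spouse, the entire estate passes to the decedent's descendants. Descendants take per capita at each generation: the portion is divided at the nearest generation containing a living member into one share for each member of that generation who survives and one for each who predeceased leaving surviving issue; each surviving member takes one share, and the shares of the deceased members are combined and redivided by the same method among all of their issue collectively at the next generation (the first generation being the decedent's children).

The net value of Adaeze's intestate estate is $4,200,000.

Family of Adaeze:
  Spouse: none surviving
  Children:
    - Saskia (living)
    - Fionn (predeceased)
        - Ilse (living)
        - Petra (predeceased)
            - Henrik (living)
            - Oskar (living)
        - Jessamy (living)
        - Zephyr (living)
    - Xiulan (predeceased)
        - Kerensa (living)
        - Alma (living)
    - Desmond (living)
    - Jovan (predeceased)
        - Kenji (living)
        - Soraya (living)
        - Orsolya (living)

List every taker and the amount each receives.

Saskia: $840,000; Ilse: $280,000; Henrik: $140,000; Oskar: $140,000; Jessamy: $280,000; Zephyr: $280,000; Kerensa: $280,000; Alma: $280,000; Desmond: $840,000; Kenji: $280,000; Soraya: $280,000; Orsolya: $280,000

The entire $4,200,000 passes to the descendants.
That amount ($4,200,000) is divided at the children's generation into 5 shares of $840,000. Saskia and Desmond each take $840,000. The 3 shares of the deceased (Fionn, Xiulan, and Jovan) are combined into a pool of $2,520,000.
That pool ($2,520,000) is divided at the grandchildren's generation into 9 shares of $280,000. Ilse, Jessamy, Zephyr, Kerensa, Alma, Kenji, Soraya, and Orsolya each take $280,000. The remaining share for the deceased Petra ($280,000) is carried to the next generation.
That pool ($280,000) is divided at the great-grandchildren's generation equally among Henrik and Oskar: $140,000 each.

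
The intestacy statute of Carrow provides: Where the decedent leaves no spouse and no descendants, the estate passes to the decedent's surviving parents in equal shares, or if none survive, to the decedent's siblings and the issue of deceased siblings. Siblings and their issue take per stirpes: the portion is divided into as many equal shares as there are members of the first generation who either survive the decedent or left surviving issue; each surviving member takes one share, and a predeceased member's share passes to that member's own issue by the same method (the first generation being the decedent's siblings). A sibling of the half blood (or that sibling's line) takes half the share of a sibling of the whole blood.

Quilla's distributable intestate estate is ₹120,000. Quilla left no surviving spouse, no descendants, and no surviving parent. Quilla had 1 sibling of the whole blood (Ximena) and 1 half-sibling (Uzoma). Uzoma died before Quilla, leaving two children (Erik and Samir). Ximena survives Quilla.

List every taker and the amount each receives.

Ximena: ₹80,000; Erik: ₹20,000; Samir: ₹20,000

The entire ₹120,000 passes to the siblings and their issue.
Counting each half-blood sibling's line as half a unit, there are 3/2 units in ₹120,000, so one unit is ₹80,000. Whole-blood lines (Ximena) take ₹80,000 each; half-blood lines (Uzoma) take ₹40,000 each.
Uzoma's share (₹40,000) is divided into 2 shares of ₹20,000: Erik and Samir each take ₹20,000.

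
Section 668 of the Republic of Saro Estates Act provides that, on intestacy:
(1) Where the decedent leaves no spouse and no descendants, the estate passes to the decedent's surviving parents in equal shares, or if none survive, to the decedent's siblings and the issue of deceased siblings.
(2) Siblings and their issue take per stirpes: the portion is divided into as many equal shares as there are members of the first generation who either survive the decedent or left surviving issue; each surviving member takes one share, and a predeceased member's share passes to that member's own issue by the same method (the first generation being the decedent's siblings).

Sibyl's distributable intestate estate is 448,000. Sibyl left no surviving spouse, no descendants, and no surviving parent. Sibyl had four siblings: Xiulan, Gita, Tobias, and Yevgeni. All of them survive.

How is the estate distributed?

Xiulan: 112,000; Gita: 112,000; Tobias: 112,000; Yevgeni: 112,000

The entire 448,000 passes to the siblings and their issue.
That amount (448,000) is divided into 4 shares of 112,000: Xiulan, Gita, Tobias, and Yevgeni each take 112,000.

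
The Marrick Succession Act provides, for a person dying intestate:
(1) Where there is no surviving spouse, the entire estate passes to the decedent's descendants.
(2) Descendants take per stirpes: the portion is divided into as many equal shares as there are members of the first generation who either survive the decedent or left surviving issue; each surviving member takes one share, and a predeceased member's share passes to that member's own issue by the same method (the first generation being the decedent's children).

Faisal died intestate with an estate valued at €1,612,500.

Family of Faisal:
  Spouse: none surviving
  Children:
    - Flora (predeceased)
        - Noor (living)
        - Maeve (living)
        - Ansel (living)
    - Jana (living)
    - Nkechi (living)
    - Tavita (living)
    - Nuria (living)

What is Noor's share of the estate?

The entire €1,612,500 passes to the descendants.
That amount (€1,612,500) is divided into 5 shares of €322,500: Jana, Nkechi, Tavita, and Nuria each take €322,500; Flora's €322,500 share passes to Flora's issue.
Flora's share (€322,500) is divided into 3 shares of €107,500: Noor, Maeve, and Ansel each take €107,500.

Noor receives €107,500.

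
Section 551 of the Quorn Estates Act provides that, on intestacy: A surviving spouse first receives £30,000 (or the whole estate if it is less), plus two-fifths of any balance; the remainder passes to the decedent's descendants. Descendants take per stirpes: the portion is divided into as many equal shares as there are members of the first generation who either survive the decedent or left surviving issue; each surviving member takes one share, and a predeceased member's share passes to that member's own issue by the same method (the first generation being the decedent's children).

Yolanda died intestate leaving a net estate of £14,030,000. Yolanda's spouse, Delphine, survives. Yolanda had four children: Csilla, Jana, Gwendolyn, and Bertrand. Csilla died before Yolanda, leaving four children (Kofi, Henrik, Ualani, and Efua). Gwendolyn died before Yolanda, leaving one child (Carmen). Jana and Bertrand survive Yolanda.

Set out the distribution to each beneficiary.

Delphine: £5,630,000; Kofi: £525,000; Henrik: £525,000; Ualani: £525,000; Efua: £525,000; Jana: £2,100,000; Carmen: £2,100,000; Bertrand: £2,100,000

Delphine first takes £30,000, leaving a balance of £14,000,000. Delphine then takes two-fifths of the balance (£5,600,000), for a total of £5,630,000. The remaining £8,400,000 passes to the descendants.
The descendants' portion (£8,400,000) is divided into 4 shares of £2,100,000: Jana and Bertrand each take £2,100,000; Csilla's £2,100,000 share passes to Csilla's issue; Gwendolyn's £2,100,000 share passes to Gwendolyn's issue.
Csilla's share (£2,100,000) is divided into 4 shares of £525,000: Kofi, Henrik, Ualani, and Efua each take £525,000.
Gwendolyn's share (£2,100,000) passes entirely to Carmen.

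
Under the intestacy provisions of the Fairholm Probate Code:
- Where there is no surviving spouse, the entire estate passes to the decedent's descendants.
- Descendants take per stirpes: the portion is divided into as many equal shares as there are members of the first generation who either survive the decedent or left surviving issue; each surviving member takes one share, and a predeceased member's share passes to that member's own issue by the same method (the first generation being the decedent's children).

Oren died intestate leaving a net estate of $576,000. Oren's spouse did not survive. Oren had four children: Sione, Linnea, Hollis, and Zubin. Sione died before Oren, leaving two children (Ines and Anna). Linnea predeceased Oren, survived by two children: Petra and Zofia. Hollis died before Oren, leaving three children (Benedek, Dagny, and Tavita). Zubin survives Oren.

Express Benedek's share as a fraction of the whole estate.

Benedek receives 1/12 of the estate.

The entire $576,000 passes to the descendants.
That amount ($576,000) is divided into 4 shares of $144,000: Zubin takes $144,000; Sione's $144,000 share passes to Sione's issue; Linnea's $144,000 share passes to Linnea's issue; Hollis's $144,000 share passes to Hollis's issue.
Sione's share ($144,000) is divided into 2 shares of $72,000: Ines and Anna each take $72,000.
Linnea's share ($144,000) is divided into 2 shares of $72,000: Petra and Zofia each take $72,000.
Hollis's share ($144,000) is divided into 3 shares of $48,000: Benedek, Dagny, and Tavita each take $48,000.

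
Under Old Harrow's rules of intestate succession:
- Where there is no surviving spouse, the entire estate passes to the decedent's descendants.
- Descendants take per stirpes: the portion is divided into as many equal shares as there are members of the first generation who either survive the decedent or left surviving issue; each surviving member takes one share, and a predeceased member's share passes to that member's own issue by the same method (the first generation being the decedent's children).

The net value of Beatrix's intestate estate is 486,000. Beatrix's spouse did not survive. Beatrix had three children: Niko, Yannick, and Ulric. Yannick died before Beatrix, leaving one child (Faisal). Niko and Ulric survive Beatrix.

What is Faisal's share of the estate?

The entire 486,000 passes to the descendants.
That amount (486,000) is divided into 3 shares of 162,000: Niko and Ulric each take 162,000; Yannick's 162,000 share passes to Yannick's issue.
Yannick's share (162,000) passes entirely to Faisal.

Faisal receives 162,000.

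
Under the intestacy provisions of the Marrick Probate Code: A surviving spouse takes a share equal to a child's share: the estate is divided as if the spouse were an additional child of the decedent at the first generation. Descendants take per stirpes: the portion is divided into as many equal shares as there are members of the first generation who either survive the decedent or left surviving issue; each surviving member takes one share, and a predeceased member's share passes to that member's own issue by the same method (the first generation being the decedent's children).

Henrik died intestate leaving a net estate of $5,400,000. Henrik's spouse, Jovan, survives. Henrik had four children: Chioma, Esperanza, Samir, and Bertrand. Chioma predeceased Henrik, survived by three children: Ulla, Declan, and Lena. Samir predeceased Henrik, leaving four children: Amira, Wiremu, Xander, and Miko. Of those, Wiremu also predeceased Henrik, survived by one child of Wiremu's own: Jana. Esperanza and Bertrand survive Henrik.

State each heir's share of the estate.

The spouse counts as an additional share at the children's level, so there are 5 primary shares of $1,080,000. Jovan takes one such share ($1,080,000).
The children's combined portion ($4,320,000) is divided into 4 shares of $1,080,000: Esperanza and Bertrand each take $1,080,000; Chioma's $1,080,000 share passes to Chioma's issue; Samir's $1,080,000 share passes to Samir's issue.
Chioma's share ($1,080,000) is divided into 3 shares of $360,000: Ulla, Declan, and Lena each take $360,000.
Samir's share ($1,080,000) is divided into 4 shares of $270,000: Amira, Xander, and Miko each take $270,000; Wiremu's $270,000 share passes to Wiremu's issue.
Wiremu's share ($270,000) passes entirely to Jana.

Jovan: $1,080,000; Ulla: $360,000; Declan: $360,000; Lena: $360,000; Esperanza: $1,080,000; Amira: $270,000; Jana: $270,000; Xander: $270,000; Miko: $270,000; Bertrand: $1,080,000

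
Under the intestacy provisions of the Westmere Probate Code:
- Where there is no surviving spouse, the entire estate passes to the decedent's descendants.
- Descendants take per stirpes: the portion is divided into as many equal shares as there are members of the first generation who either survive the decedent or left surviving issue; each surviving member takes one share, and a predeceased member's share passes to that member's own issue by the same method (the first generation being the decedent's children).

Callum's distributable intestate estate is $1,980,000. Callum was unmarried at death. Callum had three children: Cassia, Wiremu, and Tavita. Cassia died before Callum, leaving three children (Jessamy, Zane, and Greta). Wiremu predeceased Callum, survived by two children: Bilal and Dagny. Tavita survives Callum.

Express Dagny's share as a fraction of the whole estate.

Dagny receives 1/6 of the estate.

The entire $1,980,000 passes to the descendants.
That amount ($1,980,000) is divided into 3 shares of $660,000: Tavita takes $660,000; Cassia's $660,000 share passes to Cassia's issue; Wiremu's $660,000 share passes to Wiremu's issue.
Cassia's share ($660,000) is divided into 3 shares of $220,000: Jessamy, Zane, and Greta each take $220,000.
Wiremu's share ($660,000) is divided into 2 shares of $330,000: Bilal and Dagny each take $330,000.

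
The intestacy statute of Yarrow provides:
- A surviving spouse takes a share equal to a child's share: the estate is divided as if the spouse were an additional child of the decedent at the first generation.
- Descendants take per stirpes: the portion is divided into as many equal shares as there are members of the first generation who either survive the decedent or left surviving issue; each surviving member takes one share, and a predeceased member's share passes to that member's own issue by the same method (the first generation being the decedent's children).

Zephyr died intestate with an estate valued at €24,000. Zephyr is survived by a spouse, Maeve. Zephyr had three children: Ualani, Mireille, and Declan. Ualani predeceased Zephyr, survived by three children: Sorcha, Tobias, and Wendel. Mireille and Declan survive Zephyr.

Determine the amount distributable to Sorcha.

The spouse counts as an additional share at the children's level, so there are 4 primary shares of €6,000. Maeve takes one such share (€6,000).
The children's combined portion (€18,000) is divided into 3 shares of €6,000: Mireille and Declan each take €6,000; Ualani's €6,000 share passes to Ualani's issue.
Ualani's share (€6,000) is divided into 3 shares of €2,000: Sorcha, Tobias, and Wendel each take €2,000.

Sorcha receives €2,000.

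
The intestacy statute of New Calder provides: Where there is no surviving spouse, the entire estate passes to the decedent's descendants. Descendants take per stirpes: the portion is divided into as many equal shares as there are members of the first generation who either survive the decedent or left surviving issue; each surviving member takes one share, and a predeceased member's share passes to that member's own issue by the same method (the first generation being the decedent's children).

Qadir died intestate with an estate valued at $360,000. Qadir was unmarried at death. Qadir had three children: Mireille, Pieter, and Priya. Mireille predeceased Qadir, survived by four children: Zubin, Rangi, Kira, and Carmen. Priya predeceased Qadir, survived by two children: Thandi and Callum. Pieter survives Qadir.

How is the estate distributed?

Zubin: $30,000; Rangi: $30,000; Kira: $30,000; Carmen: $30,000; Pieter: $120,000; Thandi: $60,000; Callum: $60,000

The entire $360,000 passes to the descendants.
That amount ($360,000) is divided into 3 shares of $120,000: Pieter takes $120,000; Mireille's $120,000 share passes to Mireille's issue; Priya's $120,000 share passes to Priya's issue.
Mireille's share ($120,000) is divided into 4 shares of $30,000: Zubin, Rangi, Kira, and Carmen each take $30,000.
Priya's share ($120,000) is divided into 2 shares of $60,000: Thandi and Callum each take $60,000.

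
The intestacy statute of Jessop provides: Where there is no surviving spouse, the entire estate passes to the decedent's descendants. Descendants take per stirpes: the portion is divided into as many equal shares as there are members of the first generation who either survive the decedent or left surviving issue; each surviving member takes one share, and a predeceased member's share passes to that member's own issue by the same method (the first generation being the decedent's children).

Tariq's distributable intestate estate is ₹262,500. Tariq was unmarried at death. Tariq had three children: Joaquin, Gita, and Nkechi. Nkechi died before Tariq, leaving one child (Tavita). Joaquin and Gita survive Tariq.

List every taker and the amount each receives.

The entire ₹262,500 passes to the descendants.
That amount (₹262,500) is divided into 3 shares of ₹87,500: Joaquin and Gita each take ₹87,500; Nkechi's ₹87,500 share passes to Nkechi's issue.
Nkechi's share (₹87,500) passes entirely to Tavita.

Joaquin: ₹87,500; Gita: ₹87,500; Tavita: ₹87,500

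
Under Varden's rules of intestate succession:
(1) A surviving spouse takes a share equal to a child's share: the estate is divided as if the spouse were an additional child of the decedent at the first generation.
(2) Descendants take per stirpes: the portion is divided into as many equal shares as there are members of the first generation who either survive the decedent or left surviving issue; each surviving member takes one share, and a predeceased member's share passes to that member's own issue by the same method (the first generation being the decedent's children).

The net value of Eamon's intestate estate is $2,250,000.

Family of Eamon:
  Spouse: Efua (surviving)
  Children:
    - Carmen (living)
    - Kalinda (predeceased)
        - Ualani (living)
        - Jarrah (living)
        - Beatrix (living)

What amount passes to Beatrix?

Beatrix receives $250,000.

The spouse counts as an additional share at the children's level, so there are 3 primary shares of $750,000. Efua takes one such share ($750,000).
The children's combined portion ($1,500,000) is divided into 2 shares of $750,000: Carmen takes $750,000; Kalinda's $750,000 share passes to Kalinda's issue.
Kalinda's share ($750,000) is divided into 3 shares of $250,000: Ualani, Jarrah, and Beatrix each take $250,000.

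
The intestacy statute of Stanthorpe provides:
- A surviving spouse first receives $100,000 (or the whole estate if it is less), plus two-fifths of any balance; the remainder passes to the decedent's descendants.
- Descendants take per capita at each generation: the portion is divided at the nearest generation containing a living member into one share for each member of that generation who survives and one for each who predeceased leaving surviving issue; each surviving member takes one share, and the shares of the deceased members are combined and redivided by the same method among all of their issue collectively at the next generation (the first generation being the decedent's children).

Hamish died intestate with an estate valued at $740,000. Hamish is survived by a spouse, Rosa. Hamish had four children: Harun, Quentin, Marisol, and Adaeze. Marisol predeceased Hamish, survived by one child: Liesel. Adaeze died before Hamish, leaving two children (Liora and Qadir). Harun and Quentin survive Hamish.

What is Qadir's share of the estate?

Rosa first takes $100,000, leaving a balance of $640,000. Rosa then takes two-fifths of the balance ($256,000), for a total of $356,000. The remaining $384,000 passes to the descendants.
The descendants' portion ($384,000) is divided at the children's generation into 4 shares of $96,000. Harun and Quentin each take $96,000. The 2 shares of the deceased (Marisol and Adaeze) are combined into a pool of $192,000.
That pool ($192,000) is divided at the grandchildren's generation equally among Liesel, Liora, and Qadir: $64,000 each.

Qadir receives $64,000.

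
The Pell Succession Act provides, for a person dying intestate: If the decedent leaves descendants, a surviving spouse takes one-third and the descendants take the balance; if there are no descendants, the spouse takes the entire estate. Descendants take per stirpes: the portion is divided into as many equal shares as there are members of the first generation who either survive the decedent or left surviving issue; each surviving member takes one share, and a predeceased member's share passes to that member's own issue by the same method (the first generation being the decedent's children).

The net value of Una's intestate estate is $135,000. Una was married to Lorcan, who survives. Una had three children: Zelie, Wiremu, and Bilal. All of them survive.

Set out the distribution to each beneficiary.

Lorcan: $45,000; Zelie: $30,000; Wiremu: $30,000; Bilal: $30,000

Lorcan takes one-third of $135,000 = $45,000. The remaining $90,000 passes to the descendants.
The descendants' portion ($90,000) is divided into 3 shares of $30,000: Zelie, Wiremu, and Bilal each take $30,000.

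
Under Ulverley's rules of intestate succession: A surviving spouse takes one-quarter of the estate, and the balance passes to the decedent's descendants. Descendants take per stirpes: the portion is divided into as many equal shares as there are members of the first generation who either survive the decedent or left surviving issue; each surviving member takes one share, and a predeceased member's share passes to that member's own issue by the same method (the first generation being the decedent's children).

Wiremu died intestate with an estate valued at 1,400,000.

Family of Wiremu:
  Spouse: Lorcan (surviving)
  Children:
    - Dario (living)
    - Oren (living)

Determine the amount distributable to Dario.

Dario receives 525,000.

Lorcan takes one-quarter of 1,400,000 = 350,000. The remaining 1,050,000 passes to the descendants.
The descendants' portion (1,050,000) is divided into 2 shares of 525,000: Dario and Oren each take 525,000.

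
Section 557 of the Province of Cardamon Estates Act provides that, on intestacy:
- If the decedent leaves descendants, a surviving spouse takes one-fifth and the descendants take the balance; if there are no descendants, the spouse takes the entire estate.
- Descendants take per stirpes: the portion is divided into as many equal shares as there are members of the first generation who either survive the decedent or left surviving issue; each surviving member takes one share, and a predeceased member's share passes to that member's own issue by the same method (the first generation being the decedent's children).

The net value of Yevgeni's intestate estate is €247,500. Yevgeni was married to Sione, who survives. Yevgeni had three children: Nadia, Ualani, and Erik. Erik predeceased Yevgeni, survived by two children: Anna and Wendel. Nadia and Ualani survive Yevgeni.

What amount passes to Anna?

Anna receives €33,000.

Sione takes one-fifth of €247,500 = €49,500. The remaining €198,000 passes to the descendants.
The descendants' portion (€198,000) is divided into 3 shares of €66,000: Nadia and Ualani each take €66,000; Erik's €66,000 share passes to Erik's issue.
Erik's share (€66,000) is divided into 2 shares of €33,000: Anna and Wendel each take €33,000.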